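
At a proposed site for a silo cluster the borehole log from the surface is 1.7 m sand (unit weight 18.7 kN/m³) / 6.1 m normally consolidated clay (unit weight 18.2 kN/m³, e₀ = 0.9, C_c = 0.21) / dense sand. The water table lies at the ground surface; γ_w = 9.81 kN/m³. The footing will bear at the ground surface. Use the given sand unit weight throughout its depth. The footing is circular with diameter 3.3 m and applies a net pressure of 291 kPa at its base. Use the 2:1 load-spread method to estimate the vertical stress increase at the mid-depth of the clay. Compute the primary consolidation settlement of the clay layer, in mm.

S_c ≈ 231 mm

Mid-depth of clay below the ground surface: z = 1.7 + 6.1/2 = 4.75 m.
Total vertical stress at mid-clay: σ_v = 18.7×1.7 + 18.2×3.05 = 87.3 kPa.
Pore pressure: u = 9.81×(4.75 − 0) = 46.598 kPa.
Initial effective stress: σ'_0 = σ_v − u = 87.3 − 46.598 = 40.702 kPa.
Stress increase at mid-clay by the 2:1 spreading method:
Δσ ≈ qD²/(D+z)² = 291×3.3²/(3.3+4.75)² = 48.902 kPa
Final effective stress: σ'_f = σ'_0 + Δσ = 40.702 + 48.902 = 89.604 kPa.
Normally consolidated clay, so the full stress increment lies on the virgin compression line:
S_c = C_c·H/(1+e₀)·log₁₀(σ'_f/σ'_0) = 0.21×6.1/(1+0.9)×log₁₀(89.604/40.702)
    = 0.67421 × 0.34271 = 0.2311 m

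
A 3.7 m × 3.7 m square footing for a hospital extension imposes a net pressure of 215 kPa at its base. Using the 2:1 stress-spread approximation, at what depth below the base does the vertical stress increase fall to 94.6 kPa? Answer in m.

2:1 spreading — at depth z the loaded area has grown by z in each plan dimension:
qB²/(B+z)² = Δσ_z ⇒ z = B(√(q/Δσ_z) − 1) = 3.7×(√(215/94.6) − 1) = 1.878 m

z ≈ 1.88 m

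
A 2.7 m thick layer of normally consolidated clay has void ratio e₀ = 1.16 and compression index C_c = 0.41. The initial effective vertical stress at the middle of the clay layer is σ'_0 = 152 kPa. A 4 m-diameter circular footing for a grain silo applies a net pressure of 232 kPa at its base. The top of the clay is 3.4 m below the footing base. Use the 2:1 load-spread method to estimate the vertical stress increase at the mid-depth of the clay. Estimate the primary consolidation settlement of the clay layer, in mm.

Mid-depth of clay below the footing base: z = 3.4 + 2.7/2 = 4.75 m.
Stress increase at mid-clay by the 2:1 spreading method:
Δσ ≈ qD²/(D+z)² = 232×4²/(4+4.75)² = 48.483 kPa
Final effective stress: σ'_f = σ'_0 + Δσ = 152 + 48.483 = 200.48 kPa.
Normally consolidated clay, so the full stress increment lies on the virgin compression line:
S_c = C_c·H/(1+e₀)·log₁₀(σ'_f/σ'_0) = 0.41×2.7/(1+1.16)×log₁₀(200.48/152)
    = 0.5125 × 0.12023 = 0.06162 m

S_c ≈ 61.6 mm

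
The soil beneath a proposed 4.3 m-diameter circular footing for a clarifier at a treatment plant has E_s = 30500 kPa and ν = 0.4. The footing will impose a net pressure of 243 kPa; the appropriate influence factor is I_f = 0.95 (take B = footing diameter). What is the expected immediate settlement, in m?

S_e ≈ 0.0273 m

Immediate (elastic) settlement: S_e = q·B·(1−ν²)/E_s · I_f.
S_e = 243 × 4.3 × (1 − 0.4²) / 30500 × 0.95
    = 243 × 4.3 × 0.84 / 30500 × 0.95
    = 0.02734 m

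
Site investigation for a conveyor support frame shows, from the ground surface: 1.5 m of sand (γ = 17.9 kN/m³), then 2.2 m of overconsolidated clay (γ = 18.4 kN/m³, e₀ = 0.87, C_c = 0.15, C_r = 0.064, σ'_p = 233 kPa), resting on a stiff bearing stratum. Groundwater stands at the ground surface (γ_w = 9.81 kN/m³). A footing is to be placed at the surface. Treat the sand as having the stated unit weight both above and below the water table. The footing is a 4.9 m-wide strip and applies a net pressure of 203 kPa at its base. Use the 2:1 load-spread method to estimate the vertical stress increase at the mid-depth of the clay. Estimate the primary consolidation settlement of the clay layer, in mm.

S_c ≈ 64.3 mm

Mid-depth of clay below the ground surface: z = 1.5 + 2.2/2 = 2.6 m.
Total vertical stress at mid-clay: σ_v = 17.9×1.5 + 18.4×1.1 = 47.09 kPa.
Pore pressure: u = 9.81×(2.6 − 0) = 25.506 kPa.
Initial effective stress: σ'_0 = σ_v − u = 47.09 − 25.506 = 21.584 kPa.
Stress increase at mid-clay by the 2:1 spreading method:
Δσ = qB/(B+z) = 203×4.9/(4.9+2.6) = 132.63 kPa
Final effective stress: σ'_f = 21.584 + 132.63 = 154.21 kPa.
σ'_f = 154.21 ≤ σ'_p = 233 kPa, so the clay remains overconsolidated and only the recompression index applies:
S_c = C_r·H/(1+e₀)·log₁₀(σ'_f/σ'_0) = 0.064×2.2/1.87×log₁₀(154.21/21.584)
    = 0.075296 × 0.85398 = 0.0643 m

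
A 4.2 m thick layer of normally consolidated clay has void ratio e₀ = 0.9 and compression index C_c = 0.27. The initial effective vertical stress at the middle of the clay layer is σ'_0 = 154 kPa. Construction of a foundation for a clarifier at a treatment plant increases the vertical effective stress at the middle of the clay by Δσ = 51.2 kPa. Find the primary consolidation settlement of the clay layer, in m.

S_c ≈ 0.0744 m

Final effective stress: σ'_f = σ'_0 + Δσ = 154 + 51.2 = 205.2 kPa.
Normally consolidated clay, so the full stress increment lies on the virgin compression line:
S_c = C_c·H/(1+e₀)·log₁₀(σ'_f/σ'_0) = 0.27×4.2/(1+0.9)×log₁₀(205.2/154)
    = 0.59684 × 0.12466 = 0.0744 m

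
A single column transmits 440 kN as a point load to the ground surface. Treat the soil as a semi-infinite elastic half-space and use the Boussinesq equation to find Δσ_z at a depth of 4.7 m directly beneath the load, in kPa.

Δσ_z ≈ 9.51 kPa

Boussinesq vertical stress below a point load on an elastic half-space:
Δσ_z = 3P/(2πz²) · [1 + (r/z)²]^(−5/2)
r/z = 0/4.7 = 0; [1+(r/z)²]^(−5/2) = 1.
Δσ_z = 3×440/(2π×4.7²) × 1 = 9.5104 × 1 = 9.51 kPa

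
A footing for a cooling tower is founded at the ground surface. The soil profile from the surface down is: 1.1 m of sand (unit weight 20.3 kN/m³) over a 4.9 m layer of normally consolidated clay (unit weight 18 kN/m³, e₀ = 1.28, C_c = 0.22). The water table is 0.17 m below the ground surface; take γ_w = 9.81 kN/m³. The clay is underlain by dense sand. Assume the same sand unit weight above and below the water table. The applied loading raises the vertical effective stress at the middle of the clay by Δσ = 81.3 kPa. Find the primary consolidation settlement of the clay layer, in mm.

Mid-depth of clay below the ground surface: z = 1.1 + 4.9/2 = 3.55 m.
Total vertical stress at mid-clay: σ_v = 20.3×1.1 + 18×2.45 = 66.43 kPa.
Pore pressure: u = 9.81×(3.55 − 0.17) = 33.158 kPa.
Initial effective stress: σ'_0 = σ_v − u = 66.43 − 33.158 = 33.272 kPa.
Final effective stress: σ'_f = σ'_0 + Δσ = 33.272 + 81.3 = 114.57 kPa.
Normally consolidated clay, so the full stress increment lies on the virgin compression line:
S_c = C_c·H/(1+e₀)·log₁₀(σ'_f/σ'_0) = 0.22×4.9/(1+1.28)×log₁₀(114.57/33.272)
    = 0.47281 × 0.53699 = 0.2539 m

S_c ≈ 254 mm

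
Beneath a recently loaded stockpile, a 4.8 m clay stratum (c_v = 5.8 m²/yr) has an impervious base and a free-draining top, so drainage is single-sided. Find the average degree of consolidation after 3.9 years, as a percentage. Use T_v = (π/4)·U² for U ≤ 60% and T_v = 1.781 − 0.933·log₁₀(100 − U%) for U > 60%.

U ≈ 92.8 %

Drainage path length: H_d = H = 4.8 m (single drainage).
T_v = c_v·t/H_d² = 5.8×3.9/4.8² = 0.98177.
T_v = 0.98177 corresponds to the U > 60% branch:
U = 1 − 10^((1.781 − T_v)/0.933)/100 = 0.9281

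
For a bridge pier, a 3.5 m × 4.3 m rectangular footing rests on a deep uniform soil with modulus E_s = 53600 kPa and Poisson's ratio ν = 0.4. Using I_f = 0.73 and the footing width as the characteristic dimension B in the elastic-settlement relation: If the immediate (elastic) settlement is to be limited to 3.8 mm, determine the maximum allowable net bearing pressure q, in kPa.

q ≈ 94.9 kPa

S_e = q·B·(1−ν²)/E_s · I_f  ⇒  q = S_e·E_s / (B·(1−ν²)·I_f).
q = 0.0038 × 53600 / (3.5 × 0.84 × 0.73) = 94.9 kPa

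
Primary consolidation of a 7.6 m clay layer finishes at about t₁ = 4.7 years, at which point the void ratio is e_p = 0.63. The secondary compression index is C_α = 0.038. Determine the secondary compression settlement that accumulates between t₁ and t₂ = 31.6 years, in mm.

Secondary compression: S_s = C_α·H/(1+e_p)·log₁₀(t₂/t₁)
S_s = 0.038×7.6/(1+0.63)×log₁₀(31.6/4.7)
    = 0.1772 × 0.8276 = 0.1466 m

S_s ≈ 147 mm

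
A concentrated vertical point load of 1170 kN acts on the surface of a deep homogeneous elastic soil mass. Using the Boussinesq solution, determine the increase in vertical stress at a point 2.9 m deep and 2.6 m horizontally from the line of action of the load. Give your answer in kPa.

Δσ_z ≈ 15.2 kPa

Boussinesq vertical stress below a point load on an elastic half-space:
Δσ_z = 3P/(2πz²) · [1 + (r/z)²]^(−5/2)
r/z = 2.6/2.9 = 0.89655; [1+(r/z)²]^(−5/2) = 0.22884.
Δσ_z = 3×1170/(2π×2.9²) × 0.22884 = 66.425 × 0.22884 = 15.2 kPa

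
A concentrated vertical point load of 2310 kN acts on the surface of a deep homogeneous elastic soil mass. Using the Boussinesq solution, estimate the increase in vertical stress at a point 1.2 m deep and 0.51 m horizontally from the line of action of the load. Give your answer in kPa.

Boussinesq vertical stress below a point load on an elastic half-space:
Δσ_z = 3P/(2πz²) · [1 + (r/z)²]^(−5/2)
r/z = 0.51/1.2 = 0.425; [1+(r/z)²]^(−5/2) = 0.66027.
Δσ_z = 3×2310/(2π×1.2²) × 0.66027 = 765.93 × 0.66027 = 505.7 kPa

Δσ_z ≈ 506 kPa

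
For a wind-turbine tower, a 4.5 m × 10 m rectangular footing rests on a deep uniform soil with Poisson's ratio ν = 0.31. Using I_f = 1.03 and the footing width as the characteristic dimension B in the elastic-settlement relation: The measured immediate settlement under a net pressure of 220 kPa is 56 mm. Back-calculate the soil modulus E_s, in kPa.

E_s ≈ 16500 kPa

S_e = q·B·(1−ν²)/E_s · I_f  ⇒  E_s = q·B·(1−ν²)·I_f / S_e.
E_s = 220 × 4.5 × 0.9039 × 1.03 / 0.056 = 16460 kPa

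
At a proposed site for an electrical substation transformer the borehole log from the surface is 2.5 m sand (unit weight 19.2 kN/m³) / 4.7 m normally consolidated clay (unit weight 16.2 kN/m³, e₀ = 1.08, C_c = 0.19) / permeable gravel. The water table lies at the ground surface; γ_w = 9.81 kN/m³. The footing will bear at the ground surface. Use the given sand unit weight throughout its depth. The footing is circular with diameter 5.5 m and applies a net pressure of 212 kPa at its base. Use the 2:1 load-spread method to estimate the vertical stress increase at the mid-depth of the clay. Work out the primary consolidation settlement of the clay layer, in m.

S_c ≈ 0.175 m

Mid-depth of clay below the ground surface: z = 2.5 + 4.7/2 = 4.85 m.
Total vertical stress at mid-clay: σ_v = 19.2×2.5 + 16.2×2.35 = 86.07 kPa.
Pore pressure: u = 9.81×(4.85 − 0) = 47.578 kPa.
Initial effective stress: σ'_0 = σ_v − u = 86.07 − 47.578 = 38.492 kPa.
Stress increase at mid-clay by the 2:1 spreading method:
Δσ ≈ qD²/(D+z)² = 212×5.5²/(5.5+4.85)² = 59.866 kPa
Final effective stress: σ'_f = σ'_0 + Δσ = 38.492 + 59.866 = 98.358 kPa.
Normally consolidated clay, so the full stress increment lies on the virgin compression line:
S_c = C_c·H/(1+e₀)·log₁₀(σ'_f/σ'_0) = 0.19×4.7/(1+1.08)×log₁₀(98.358/38.492)
    = 0.42933 × 0.40744 = 0.1749 m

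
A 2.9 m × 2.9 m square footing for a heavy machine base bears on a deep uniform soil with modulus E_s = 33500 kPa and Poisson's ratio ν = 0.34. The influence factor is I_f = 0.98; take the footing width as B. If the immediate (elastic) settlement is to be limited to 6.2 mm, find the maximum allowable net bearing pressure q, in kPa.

S_e = q·B·(1−ν²)/E_s · I_f  ⇒  q = S_e·E_s / (B·(1−ν²)·I_f).
q = 0.0062 × 33500 / (2.9 × 0.8844 × 0.98) = 82.63 kPa

q ≈ 82.6 kPa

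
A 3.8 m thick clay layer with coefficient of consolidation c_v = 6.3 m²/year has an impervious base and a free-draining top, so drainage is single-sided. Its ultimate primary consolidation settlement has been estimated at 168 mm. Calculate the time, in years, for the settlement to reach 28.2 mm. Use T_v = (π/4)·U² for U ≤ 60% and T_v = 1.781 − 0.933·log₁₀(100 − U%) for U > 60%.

t ≈ 0.0507 years

Drainage path length: H_d = H = 3.8 m (single drainage).
U = S(t)/S_ult = 28.2/168 = 0.1679.
U ≤ 60%: T_v = (π/4)·U² = (π/4)×0.16786² = 0.022129.
t = T_v·H_d²/c_v = 0.022129×3.8²/6.3 = 0.05072 years.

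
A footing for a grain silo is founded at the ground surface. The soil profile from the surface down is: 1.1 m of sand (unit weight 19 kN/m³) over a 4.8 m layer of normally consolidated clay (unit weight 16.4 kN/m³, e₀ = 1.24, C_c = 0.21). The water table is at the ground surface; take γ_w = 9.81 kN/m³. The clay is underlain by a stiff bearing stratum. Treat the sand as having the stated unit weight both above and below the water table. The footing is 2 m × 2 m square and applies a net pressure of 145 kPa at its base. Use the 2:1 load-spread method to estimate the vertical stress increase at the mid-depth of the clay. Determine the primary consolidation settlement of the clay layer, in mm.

S_c ≈ 108 mm

Mid-depth of clay below the ground surface: z = 1.1 + 4.8/2 = 3.5 m.
Total vertical stress at mid-clay: σ_v = 19×1.1 + 16.4×2.4 = 60.26 kPa.
Pore pressure: u = 9.81×(3.5 − 0) = 34.335 kPa.
Initial effective stress: σ'_0 = σ_v − u = 60.26 − 34.335 = 25.925 kPa.
Stress increase at mid-clay by the 2:1 spreading method:
Δσ = qBL/((B+z)(L+z)) = 145×2×2/((2+3.5)(2+3.5)) = 19.174 kPa
Final effective stress: σ'_f = σ'_0 + Δσ = 25.925 + 19.174 = 45.099 kPa.
Normally consolidated clay, so the full stress increment lies on the virgin compression line:
S_c = C_c·H/(1+e₀)·log₁₀(σ'_f/σ'_0) = 0.21×4.8/(1+1.24)×log₁₀(45.099/25.925)
    = 0.45 × 0.24045 = 0.1082 m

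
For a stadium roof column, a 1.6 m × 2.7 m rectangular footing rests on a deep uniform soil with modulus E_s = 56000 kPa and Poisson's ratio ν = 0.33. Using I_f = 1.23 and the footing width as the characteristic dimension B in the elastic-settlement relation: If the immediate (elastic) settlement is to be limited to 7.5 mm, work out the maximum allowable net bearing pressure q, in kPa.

q ≈ 239 kPa

S_e = q·B·(1−ν²)/E_s · I_f  ⇒  q = S_e·E_s / (B·(1−ν²)·I_f).
q = 0.0075 × 56000 / (1.6 × 0.8911 × 1.23) = 239.5 kPa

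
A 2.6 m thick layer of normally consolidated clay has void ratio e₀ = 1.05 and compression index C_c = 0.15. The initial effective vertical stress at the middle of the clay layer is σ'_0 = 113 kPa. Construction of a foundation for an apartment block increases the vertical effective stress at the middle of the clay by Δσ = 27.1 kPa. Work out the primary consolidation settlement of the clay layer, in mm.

Final effective stress: σ'_f = σ'_0 + Δσ = 113 + 27.1 = 140.1 kPa.
Normally consolidated clay, so the full stress increment lies on the virgin compression line:
S_c = C_c·H/(1+e₀)·log₁₀(σ'_f/σ'_0) = 0.15×2.6/(1+1.05)×log₁₀(140.1/113)
    = 0.19024 × 0.09336 = 0.01776 m

S_c ≈ 17.8 mm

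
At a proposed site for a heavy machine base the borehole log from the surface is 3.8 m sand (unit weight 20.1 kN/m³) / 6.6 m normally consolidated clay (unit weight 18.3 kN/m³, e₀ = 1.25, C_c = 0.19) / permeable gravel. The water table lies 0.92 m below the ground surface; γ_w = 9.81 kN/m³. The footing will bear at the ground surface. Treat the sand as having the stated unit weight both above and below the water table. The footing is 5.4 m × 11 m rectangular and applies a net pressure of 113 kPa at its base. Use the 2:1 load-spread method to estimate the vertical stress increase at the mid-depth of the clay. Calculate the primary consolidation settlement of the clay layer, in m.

Mid-depth of clay below the ground surface: z = 3.8 + 6.6/2 = 7.1 m.
Total vertical stress at mid-clay: σ_v = 20.1×3.8 + 18.3×3.3 = 136.77 kPa.
Pore pressure: u = 9.81×(7.1 − 0.92) = 60.626 kPa.
Initial effective stress: σ'_0 = σ_v − u = 136.77 − 60.626 = 76.144 kPa.
Stress increase at mid-clay by the 2:1 spreading method:
Δσ = qBL/((B+z)(L+z)) = 113×5.4×11/((5.4+7.1)(11+7.1)) = 29.667 kPa
Final effective stress: σ'_f = σ'_0 + Δσ = 76.144 + 29.667 = 105.81 kPa.
Normally consolidated clay, so the full stress increment lies on the virgin compression line:
S_c = C_c·H/(1+e₀)·log₁₀(σ'_f/σ'_0) = 0.19×6.6/(1+1.25)×log₁₀(105.81/76.144)
    = 0.55733 × 0.14289 = 0.07964 m

S_c ≈ 0.0796 m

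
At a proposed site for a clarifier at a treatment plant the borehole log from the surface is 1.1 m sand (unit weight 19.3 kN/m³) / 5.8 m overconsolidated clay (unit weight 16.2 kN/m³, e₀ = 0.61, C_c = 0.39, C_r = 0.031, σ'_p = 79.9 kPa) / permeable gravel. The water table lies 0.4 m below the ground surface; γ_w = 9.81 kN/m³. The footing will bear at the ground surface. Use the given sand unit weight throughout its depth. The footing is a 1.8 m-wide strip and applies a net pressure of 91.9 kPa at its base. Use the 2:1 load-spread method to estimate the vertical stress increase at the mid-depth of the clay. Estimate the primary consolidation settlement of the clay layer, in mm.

Mid-depth of clay below the ground surface: z = 1.1 + 5.8/2 = 4 m.
Total vertical stress at mid-clay: σ_v = 19.3×1.1 + 16.2×2.9 = 68.21 kPa.
Pore pressure: u = 9.81×(4 − 0.4) = 35.316 kPa.
Initial effective stress: σ'_0 = σ_v − u = 68.21 − 35.316 = 32.894 kPa.
Stress increase at mid-clay by the 2:1 spreading method:
Δσ = qB/(B+z) = 91.9×1.8/(1.8+4) = 28.521 kPa
Final effective stress: σ'_f = 32.894 + 28.521 = 61.415 kPa.
σ'_f = 61.415 ≤ σ'_p = 79.9 kPa, so the clay remains overconsolidated and only the recompression index applies:
S_c = C_r·H/(1+e₀)·log₁₀(σ'_f/σ'_0) = 0.031×5.8/1.61×log₁₀(61.415/32.894)
    = 0.11168 × 0.27116 = 0.03028 m

S_c ≈ 30.3 mm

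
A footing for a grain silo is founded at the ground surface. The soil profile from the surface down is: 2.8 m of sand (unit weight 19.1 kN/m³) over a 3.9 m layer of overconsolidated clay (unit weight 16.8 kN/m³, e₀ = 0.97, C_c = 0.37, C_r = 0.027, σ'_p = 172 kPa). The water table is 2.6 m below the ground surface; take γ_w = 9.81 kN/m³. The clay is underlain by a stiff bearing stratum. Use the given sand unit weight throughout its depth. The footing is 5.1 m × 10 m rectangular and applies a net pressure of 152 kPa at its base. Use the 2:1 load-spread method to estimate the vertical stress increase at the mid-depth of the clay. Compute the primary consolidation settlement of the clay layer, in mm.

S_c ≈ 13.9 mm

Mid-depth of clay below the ground surface: z = 2.8 + 3.9/2 = 4.75 m.
Total vertical stress at mid-clay: σ_v = 19.1×2.8 + 16.8×1.95 = 86.24 kPa.
Pore pressure: u = 9.81×(4.75 − 2.6) = 21.091 kPa.
Initial effective stress: σ'_0 = σ_v − u = 86.24 − 21.091 = 65.149 kPa.
Stress increase at mid-clay by the 2:1 spreading method:
Δσ = qBL/((B+z)(L+z)) = 152×5.1×10/((5.1+4.75)(10+4.75)) = 53.356 kPa
Final effective stress: σ'_f = 65.149 + 53.356 = 118.5 kPa.
σ'_f = 118.5 ≤ σ'_p = 172 kPa, so the clay remains overconsolidated and only the recompression index applies:
S_c = C_r·H/(1+e₀)·log₁₀(σ'_f/σ'_0) = 0.027×3.9/1.97×log₁₀(118.5/65.149)
    = 0.053452 × 0.25981 = 0.01389 m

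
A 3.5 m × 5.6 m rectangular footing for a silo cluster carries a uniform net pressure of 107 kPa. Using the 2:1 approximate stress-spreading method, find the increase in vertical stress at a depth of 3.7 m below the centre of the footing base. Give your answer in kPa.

By the 2:1 method the load spreads at 1 horizontal : 2 vertical, so at depth z the loaded area has grown by z in each plan dimension:
Δσ = qBL/((B+z)(L+z)) = 107×3.5×5.6/((3.5+3.7)(5.6+3.7)) = 31.32 kPa

Δσ_z ≈ 31.3 kPa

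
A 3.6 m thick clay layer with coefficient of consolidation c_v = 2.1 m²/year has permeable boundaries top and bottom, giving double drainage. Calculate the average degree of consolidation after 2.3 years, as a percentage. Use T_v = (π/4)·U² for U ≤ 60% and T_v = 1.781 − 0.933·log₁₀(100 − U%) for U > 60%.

U ≈ 98 %

Drainage path length: H_d = H/2 = 1.8 m (double drainage).
T_v = c_v·t/H_d² = 2.1×2.3/1.8² = 1.4907.
T_v = 1.4907 corresponds to the U > 60% branch:
U = 1 − 10^((1.781 − T_v)/0.933)/100 = 0.9795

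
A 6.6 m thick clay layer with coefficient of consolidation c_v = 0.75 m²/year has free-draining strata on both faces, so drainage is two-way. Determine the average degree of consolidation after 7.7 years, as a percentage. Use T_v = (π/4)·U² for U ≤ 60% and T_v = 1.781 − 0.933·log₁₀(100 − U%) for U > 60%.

Drainage path length: H_d = H/2 = 3.3 m (double drainage).
T_v = c_v·t/H_d² = 0.75×7.7/3.3² = 0.5303.
T_v = 0.5303 corresponds to the U > 60% branch:
U = 1 − 10^((1.781 − T_v)/0.933)/100 = 0.781

U ≈ 78.1 %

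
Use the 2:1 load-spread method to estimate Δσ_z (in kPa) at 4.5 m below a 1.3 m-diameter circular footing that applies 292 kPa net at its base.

Δσ_z ≈ 14.7 kPa

By the 2:1 method the load spreads at 1 horizontal : 2 vertical, so at depth z the loaded area has grown by z in each plan dimension:
Δσ ≈ qD²/(D+z)² = 292×1.3²/(1.3+4.5)² = 14.669 kPa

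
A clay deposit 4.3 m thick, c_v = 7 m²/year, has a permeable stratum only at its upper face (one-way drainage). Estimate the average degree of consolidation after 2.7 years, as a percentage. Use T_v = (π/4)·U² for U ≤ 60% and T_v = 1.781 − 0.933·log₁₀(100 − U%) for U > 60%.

U ≈ 93.5 %

Drainage path length: H_d = H = 4.3 m (single drainage).
T_v = c_v·t/H_d² = 7×2.7/4.3² = 1.0222.
T_v = 1.0222 corresponds to the U > 60% branch:
U = 1 − 10^((1.781 − T_v)/0.933)/100 = 0.9349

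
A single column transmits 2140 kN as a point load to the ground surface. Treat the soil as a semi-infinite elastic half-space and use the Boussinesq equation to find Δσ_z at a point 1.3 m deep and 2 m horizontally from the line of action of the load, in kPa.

Δσ_z ≈ 29.1 kPa

Boussinesq vertical stress below a point load on an elastic half-space:
Δσ_z = 3P/(2πz²) · [1 + (r/z)²]^(−5/2)
r/z = 2/1.3 = 1.5385; [1+(r/z)²]^(−5/2) = 0.048077.
Δσ_z = 3×2140/(2π×1.3²) × 0.048077 = 604.6 × 0.048077 = 29.07 kPa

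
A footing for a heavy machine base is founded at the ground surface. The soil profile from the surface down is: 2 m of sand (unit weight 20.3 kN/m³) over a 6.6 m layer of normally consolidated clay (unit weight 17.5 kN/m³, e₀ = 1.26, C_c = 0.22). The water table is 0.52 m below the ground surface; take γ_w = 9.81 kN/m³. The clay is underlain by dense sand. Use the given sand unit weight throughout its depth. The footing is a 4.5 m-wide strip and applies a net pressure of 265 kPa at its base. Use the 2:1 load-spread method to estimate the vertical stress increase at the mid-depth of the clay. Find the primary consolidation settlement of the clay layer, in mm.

Mid-depth of clay below the ground surface: z = 2 + 6.6/2 = 5.3 m.
Total vertical stress at mid-clay: σ_v = 20.3×2 + 17.5×3.3 = 98.35 kPa.
Pore pressure: u = 9.81×(5.3 − 0.52) = 46.892 kPa.
Initial effective stress: σ'_0 = σ_v − u = 98.35 − 46.892 = 51.458 kPa.
Stress increase at mid-clay by the 2:1 spreading method:
Δσ = qB/(B+z) = 265×4.5/(4.5+5.3) = 121.68 kPa
Final effective stress: σ'_f = σ'_0 + Δσ = 51.458 + 121.68 = 173.14 kPa.
Normally consolidated clay, so the full stress increment lies on the virgin compression line:
S_c = C_c·H/(1+e₀)·log₁₀(σ'_f/σ'_0) = 0.22×6.6/(1+1.26)×log₁₀(173.14/51.458)
    = 0.64248 × 0.52694 = 0.3385 m

S_c ≈ 339 mm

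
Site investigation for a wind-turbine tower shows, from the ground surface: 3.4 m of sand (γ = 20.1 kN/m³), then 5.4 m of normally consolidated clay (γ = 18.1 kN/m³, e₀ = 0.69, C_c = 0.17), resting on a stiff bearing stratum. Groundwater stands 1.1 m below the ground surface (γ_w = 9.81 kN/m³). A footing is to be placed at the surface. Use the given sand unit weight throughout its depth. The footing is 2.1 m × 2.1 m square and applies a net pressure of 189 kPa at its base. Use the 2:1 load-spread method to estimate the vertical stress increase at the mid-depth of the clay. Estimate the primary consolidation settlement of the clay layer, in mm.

S_c ≈ 39.4 mm

Mid-depth of clay below the ground surface: z = 3.4 + 5.4/2 = 6.1 m.
Total vertical stress at mid-clay: σ_v = 20.1×3.4 + 18.1×2.7 = 117.21 kPa.
Pore pressure: u = 9.81×(6.1 − 1.1) = 49.05 kPa.
Initial effective stress: σ'_0 = σ_v − u = 117.21 − 49.05 = 68.16 kPa.
Stress increase at mid-clay by the 2:1 spreading method:
Δσ = qBL/((B+z)(L+z)) = 189×2.1×2.1/((2.1+6.1)(2.1+6.1)) = 12.396 kPa
Final effective stress: σ'_f = σ'_0 + Δσ = 68.16 + 12.396 = 80.556 kPa.
Normally consolidated clay, so the full stress increment lies on the virgin compression line:
S_c = C_c·H/(1+e₀)·log₁₀(σ'_f/σ'_0) = 0.17×5.4/(1+0.69)×log₁₀(80.556/68.16)
    = 0.5432 × 0.072568 = 0.03942 m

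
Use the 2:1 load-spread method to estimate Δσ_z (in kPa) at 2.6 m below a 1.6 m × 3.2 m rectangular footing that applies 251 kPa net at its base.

Δσ_z ≈ 52.8 kPa

By the 2:1 method the load spreads at 1 horizontal : 2 vertical, so at depth z the loaded area has grown by z in each plan dimension:
Δσ = qBL/((B+z)(L+z)) = 251×1.6×3.2/((1.6+2.6)(3.2+2.6)) = 52.755 kPa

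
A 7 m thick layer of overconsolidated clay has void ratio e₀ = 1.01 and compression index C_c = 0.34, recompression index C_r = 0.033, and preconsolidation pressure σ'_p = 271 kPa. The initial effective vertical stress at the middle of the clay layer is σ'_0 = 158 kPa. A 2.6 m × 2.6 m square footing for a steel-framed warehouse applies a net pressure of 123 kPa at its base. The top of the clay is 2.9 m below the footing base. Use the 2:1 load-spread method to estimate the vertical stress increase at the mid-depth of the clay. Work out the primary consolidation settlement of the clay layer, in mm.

S_c ≈ 3.14 mm

Mid-depth of clay below the footing base: z = 2.9 + 7/2 = 6.4 m.
Stress increase at mid-clay by the 2:1 spreading method:
Δσ = qBL/((B+z)(L+z)) = 123×2.6×2.6/((2.6+6.4)(2.6+6.4)) = 10.265 kPa
Final effective stress: σ'_f = 158 + 10.265 = 168.26 kPa.
σ'_f = 168.26 ≤ σ'_p = 271 kPa, so the clay remains overconsolidated and only the recompression index applies:
S_c = C_r·H/(1+e₀)·log₁₀(σ'_f/σ'_0) = 0.033×7/2.01×log₁₀(168.26/158)
    = 0.11493 × 0.027324 = 0.00314 m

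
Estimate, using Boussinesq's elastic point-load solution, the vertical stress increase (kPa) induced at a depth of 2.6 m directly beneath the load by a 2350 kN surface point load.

Boussinesq vertical stress below a point load on an elastic half-space:
Δσ_z = 3P/(2πz²) · [1 + (r/z)²]^(−5/2)
r/z = 0/2.6 = 0; [1+(r/z)²]^(−5/2) = 1.
Δσ_z = 3×2350/(2π×2.6²) × 1 = 165.98 × 1 = 166 kPa

Δσ_z ≈ 166 kPa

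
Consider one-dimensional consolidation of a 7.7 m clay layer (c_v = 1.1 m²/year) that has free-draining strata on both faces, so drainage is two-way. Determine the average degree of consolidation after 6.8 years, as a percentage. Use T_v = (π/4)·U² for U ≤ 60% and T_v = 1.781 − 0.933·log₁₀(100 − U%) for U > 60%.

Drainage path length: H_d = H/2 = 3.85 m (double drainage).
T_v = c_v·t/H_d² = 1.1×6.8/3.85² = 0.50464.
T_v = 0.50464 corresponds to the U > 60% branch:
U = 1 − 10^((1.781 − T_v)/0.933)/100 = 0.7666

U ≈ 76.7 %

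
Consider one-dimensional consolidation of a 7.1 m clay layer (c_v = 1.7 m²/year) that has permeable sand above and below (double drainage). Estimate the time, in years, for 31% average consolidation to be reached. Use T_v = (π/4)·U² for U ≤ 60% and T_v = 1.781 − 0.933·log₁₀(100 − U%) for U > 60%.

Drainage path length: H_d = H/2 = 3.55 m (double drainage).
U ≤ 60%: T_v = (π/4)·U² = (π/4)×0.31² = 0.075477.
t = T_v·H_d²/c_v = 0.075477×3.55²/1.7 = 0.5595 years.

t ≈ 0.56 years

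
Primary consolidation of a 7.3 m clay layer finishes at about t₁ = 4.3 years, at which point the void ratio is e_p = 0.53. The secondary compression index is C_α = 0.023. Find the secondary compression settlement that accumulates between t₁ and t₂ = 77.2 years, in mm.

S_s ≈ 138 mm

Secondary compression: S_s = C_α·H/(1+e_p)·log₁₀(t₂/t₁)
S_s = 0.023×7.3/(1+0.53)×log₁₀(77.2/4.3)
    = 0.1097 × 1.254 = 0.1376 m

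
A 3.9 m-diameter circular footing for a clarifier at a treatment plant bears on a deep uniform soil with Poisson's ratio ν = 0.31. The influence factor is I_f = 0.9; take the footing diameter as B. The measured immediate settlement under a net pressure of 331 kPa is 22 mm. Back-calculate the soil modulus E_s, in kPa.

S_e = q·B·(1−ν²)/E_s · I_f  ⇒  E_s = q·B·(1−ν²)·I_f / S_e.
E_s = 331 × 3.9 × 0.9039 × 0.9 / 0.022 = 47730 kPa

E_s ≈ 47700 kPa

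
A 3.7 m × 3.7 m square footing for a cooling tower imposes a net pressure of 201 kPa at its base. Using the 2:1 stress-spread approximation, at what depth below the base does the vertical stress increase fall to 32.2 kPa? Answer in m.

z ≈ 5.54 m

2:1 spreading — at depth z the loaded area has grown by z in each plan dimension:
qB²/(B+z)² = Δσ_z ⇒ z = B(√(q/Δσ_z) − 1) = 3.7×(√(201/32.2) − 1) = 5.544 m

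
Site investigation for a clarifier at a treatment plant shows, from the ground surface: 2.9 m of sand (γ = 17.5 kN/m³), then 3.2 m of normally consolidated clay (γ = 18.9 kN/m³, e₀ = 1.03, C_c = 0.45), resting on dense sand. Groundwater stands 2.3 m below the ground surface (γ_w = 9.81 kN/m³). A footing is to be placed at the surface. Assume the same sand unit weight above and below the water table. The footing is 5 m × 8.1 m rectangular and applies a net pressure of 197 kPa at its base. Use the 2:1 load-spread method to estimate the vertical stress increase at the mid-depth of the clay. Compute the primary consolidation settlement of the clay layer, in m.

S_c ≈ 0.232 m

Mid-depth of clay below the ground surface: z = 2.9 + 3.2/2 = 4.5 m.
Total vertical stress at mid-clay: σ_v = 17.5×2.9 + 18.9×1.6 = 80.99 kPa.
Pore pressure: u = 9.81×(4.5 − 2.3) = 21.582 kPa.
Initial effective stress: σ'_0 = σ_v − u = 80.99 − 21.582 = 59.408 kPa.
Stress increase at mid-clay by the 2:1 spreading method:
Δσ = qBL/((B+z)(L+z)) = 197×5×8.1/((5+4.5)(8.1+4.5)) = 66.654 kPa
Final effective stress: σ'_f = σ'_0 + Δσ = 59.408 + 66.654 = 126.06 kPa.
Normally consolidated clay, so the full stress increment lies on the virgin compression line:
S_c = C_c·H/(1+e₀)·log₁₀(σ'_f/σ'_0) = 0.45×3.2/(1+1.03)×log₁₀(126.06/59.408)
    = 0.70936 × 0.32673 = 0.2318 m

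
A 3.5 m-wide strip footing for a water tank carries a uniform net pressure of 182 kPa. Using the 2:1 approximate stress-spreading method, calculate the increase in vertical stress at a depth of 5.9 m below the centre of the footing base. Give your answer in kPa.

By the 2:1 method the load spreads at 1 horizontal : 2 vertical, so at depth z the loaded area has grown by z in each plan dimension:
Δσ = qB/(B+z) = 182×3.5/(3.5+5.9) = 67.766 kPa

Δσ_z ≈ 67.8 kPa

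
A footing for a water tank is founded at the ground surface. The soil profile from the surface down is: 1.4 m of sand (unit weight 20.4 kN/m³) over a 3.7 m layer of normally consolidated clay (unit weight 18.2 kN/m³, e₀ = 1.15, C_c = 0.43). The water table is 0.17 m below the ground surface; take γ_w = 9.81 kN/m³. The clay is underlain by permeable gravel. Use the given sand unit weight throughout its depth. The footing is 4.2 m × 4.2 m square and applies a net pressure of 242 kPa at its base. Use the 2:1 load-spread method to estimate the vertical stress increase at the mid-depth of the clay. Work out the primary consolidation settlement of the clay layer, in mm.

Mid-depth of clay below the ground surface: z = 1.4 + 3.7/2 = 3.25 m.
Total vertical stress at mid-clay: σ_v = 20.4×1.4 + 18.2×1.85 = 62.23 kPa.
Pore pressure: u = 9.81×(3.25 − 0.17) = 30.215 kPa.
Initial effective stress: σ'_0 = σ_v − u = 62.23 − 30.215 = 32.015 kPa.
Stress increase at mid-clay by the 2:1 spreading method:
Δσ = qBL/((B+z)(L+z)) = 242×4.2×4.2/((4.2+3.25)(4.2+3.25)) = 76.913 kPa
Final effective stress: σ'_f = σ'_0 + Δσ = 32.015 + 76.913 = 108.93 kPa.
Normally consolidated clay, so the full stress increment lies on the virgin compression line:
S_c = C_c·H/(1+e₀)·log₁₀(σ'_f/σ'_0) = 0.43×3.7/(1+1.15)×log₁₀(108.93/32.015)
    = 0.74 × 0.53179 = 0.3935 m

S_c ≈ 394 mm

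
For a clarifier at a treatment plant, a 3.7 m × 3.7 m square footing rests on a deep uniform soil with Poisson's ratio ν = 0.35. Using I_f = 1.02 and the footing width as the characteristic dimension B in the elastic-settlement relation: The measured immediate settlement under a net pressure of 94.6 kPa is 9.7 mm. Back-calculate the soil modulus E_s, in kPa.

S_e = q·B·(1−ν²)/E_s · I_f  ⇒  E_s = q·B·(1−ν²)·I_f / S_e.
E_s = 94.6 × 3.7 × 0.8775 × 1.02 / 0.0097 = 32300 kPa

E_s ≈ 32300 kPa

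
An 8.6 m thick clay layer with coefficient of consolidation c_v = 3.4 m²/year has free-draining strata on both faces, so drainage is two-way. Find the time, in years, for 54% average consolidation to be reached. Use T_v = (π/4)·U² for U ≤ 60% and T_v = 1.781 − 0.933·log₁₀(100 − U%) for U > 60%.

t ≈ 1.25 years

Drainage path length: H_d = H/2 = 4.3 m (double drainage).
U ≤ 60%: T_v = (π/4)·U² = (π/4)×0.54² = 0.22902.
t = T_v·H_d²/c_v = 0.22902×4.3²/3.4 = 1.245 years.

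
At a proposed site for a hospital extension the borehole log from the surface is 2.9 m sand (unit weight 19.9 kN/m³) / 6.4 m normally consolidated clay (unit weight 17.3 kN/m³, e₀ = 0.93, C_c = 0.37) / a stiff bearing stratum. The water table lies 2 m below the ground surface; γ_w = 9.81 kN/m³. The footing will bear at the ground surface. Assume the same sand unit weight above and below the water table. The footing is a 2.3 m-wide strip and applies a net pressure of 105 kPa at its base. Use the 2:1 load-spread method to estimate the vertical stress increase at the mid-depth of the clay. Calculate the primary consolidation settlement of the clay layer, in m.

S_c ≈ 0.177 m

Mid-depth of clay below the ground surface: z = 2.9 + 6.4/2 = 6.1 m.
Total vertical stress at mid-clay: σ_v = 19.9×2.9 + 17.3×3.2 = 113.07 kPa.
Pore pressure: u = 9.81×(6.1 − 2) = 40.221 kPa.
Initial effective stress: σ'_0 = σ_v − u = 113.07 − 40.221 = 72.849 kPa.
Stress increase at mid-clay by the 2:1 spreading method:
Δσ = qB/(B+z) = 105×2.3/(2.3+6.1) = 28.75 kPa
Final effective stress: σ'_f = σ'_0 + Δσ = 72.849 + 28.75 = 101.6 kPa.
Normally consolidated clay, so the full stress increment lies on the virgin compression line:
S_c = C_c·H/(1+e₀)·log₁₀(σ'_f/σ'_0) = 0.37×6.4/(1+0.93)×log₁₀(101.6/72.849)
    = 1.2269 × 0.14447 = 0.1773 m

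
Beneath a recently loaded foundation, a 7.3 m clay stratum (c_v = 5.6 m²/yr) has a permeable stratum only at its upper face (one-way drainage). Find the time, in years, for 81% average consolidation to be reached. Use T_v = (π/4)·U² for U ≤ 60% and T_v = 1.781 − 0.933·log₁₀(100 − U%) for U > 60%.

t ≈ 5.59 years

Drainage path length: H_d = H = 7.3 m (single drainage).
U > 60%: T_v = 1.781 − 0.933·log₁₀(100 − 81) = 0.58792.
t = T_v·H_d²/c_v = 0.58792×7.3²/5.6 = 5.595 years.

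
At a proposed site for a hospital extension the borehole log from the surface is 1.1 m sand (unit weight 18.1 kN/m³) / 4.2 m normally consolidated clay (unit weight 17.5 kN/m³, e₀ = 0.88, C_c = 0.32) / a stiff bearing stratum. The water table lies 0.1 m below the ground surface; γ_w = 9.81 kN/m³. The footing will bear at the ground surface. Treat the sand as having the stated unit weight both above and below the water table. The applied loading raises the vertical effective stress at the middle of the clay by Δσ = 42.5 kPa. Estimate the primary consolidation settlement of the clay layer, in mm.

Mid-depth of clay below the ground surface: z = 1.1 + 4.2/2 = 3.2 m.
Total vertical stress at mid-clay: σ_v = 18.1×1.1 + 17.5×2.1 = 56.66 kPa.
Pore pressure: u = 9.81×(3.2 − 0.1) = 30.411 kPa.
Initial effective stress: σ'_0 = σ_v − u = 56.66 − 30.411 = 26.249 kPa.
Final effective stress: σ'_f = σ'_0 + Δσ = 26.249 + 42.5 = 68.749 kPa.
Normally consolidated clay, so the full stress increment lies on the virgin compression line:
S_c = C_c·H/(1+e₀)·log₁₀(σ'_f/σ'_0) = 0.32×4.2/(1+0.88)×log₁₀(68.749/26.249)
    = 0.71489 × 0.41815 = 0.2989 m

S_c ≈ 299 mm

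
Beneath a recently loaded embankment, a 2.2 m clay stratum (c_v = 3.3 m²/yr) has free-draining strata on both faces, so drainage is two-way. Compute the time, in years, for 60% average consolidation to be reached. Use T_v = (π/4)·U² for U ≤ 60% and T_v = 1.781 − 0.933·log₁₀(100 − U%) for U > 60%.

Drainage path length: H_d = H/2 = 1.1 m (double drainage).
U ≤ 60%: T_v = (π/4)·U² = (π/4)×0.6² = 0.28274.
t = T_v·H_d²/c_v = 0.28274×1.1²/3.3 = 0.1037 years.

t ≈ 0.104 years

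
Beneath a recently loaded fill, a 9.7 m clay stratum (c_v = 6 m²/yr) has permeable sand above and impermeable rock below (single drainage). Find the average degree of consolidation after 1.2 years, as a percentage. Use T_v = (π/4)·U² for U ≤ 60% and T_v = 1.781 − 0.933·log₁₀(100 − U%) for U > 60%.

Drainage path length: H_d = H = 9.7 m (single drainage).
T_v = c_v·t/H_d² = 6×1.2/9.7² = 0.076522.
T_v = 0.076522 corresponds to the U ≤ 60% branch:
U = √(4T_v/π) = 0.3121

U ≈ 31.2 %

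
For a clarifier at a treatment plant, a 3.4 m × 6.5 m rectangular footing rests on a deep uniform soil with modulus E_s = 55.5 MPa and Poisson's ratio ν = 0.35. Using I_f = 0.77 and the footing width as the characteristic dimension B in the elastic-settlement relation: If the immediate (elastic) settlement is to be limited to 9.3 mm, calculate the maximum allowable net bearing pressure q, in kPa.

q ≈ 225 kPa

E_s = 55.5 MPa = 55500 kPa.
S_e = q·B·(1−ν²)/E_s · I_f  ⇒  q = S_e·E_s / (B·(1−ν²)·I_f).
q = 0.0093 × 55500 / (3.4 × 0.8775 × 0.77) = 224.7 kPa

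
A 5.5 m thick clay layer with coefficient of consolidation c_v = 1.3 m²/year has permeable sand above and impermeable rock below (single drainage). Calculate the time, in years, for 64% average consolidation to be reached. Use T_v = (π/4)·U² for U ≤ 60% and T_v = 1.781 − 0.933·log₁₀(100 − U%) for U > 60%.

Drainage path length: H_d = H = 5.5 m (single drainage).
U > 60%: T_v = 1.781 − 0.933·log₁₀(100 − 64) = 0.32897.
t = T_v·H_d²/c_v = 0.32897×5.5²/1.3 = 7.655 years.

t ≈ 7.65 years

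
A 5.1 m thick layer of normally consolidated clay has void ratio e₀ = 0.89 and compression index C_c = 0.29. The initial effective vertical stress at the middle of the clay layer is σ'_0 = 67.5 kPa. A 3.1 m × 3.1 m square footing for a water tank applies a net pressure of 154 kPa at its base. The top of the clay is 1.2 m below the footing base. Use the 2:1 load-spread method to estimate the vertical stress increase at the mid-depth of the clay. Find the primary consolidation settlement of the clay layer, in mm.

S_c ≈ 130 mm

Mid-depth of clay below the footing base: z = 1.2 + 5.1/2 = 3.75 m.
Stress increase at mid-clay by the 2:1 spreading method:
Δσ = qBL/((B+z)(L+z)) = 154×3.1×3.1/((3.1+3.75)(3.1+3.75)) = 31.54 kPa
Final effective stress: σ'_f = σ'_0 + Δσ = 67.5 + 31.54 = 99.04 kPa.
Normally consolidated clay, so the full stress increment lies on the virgin compression line:
S_c = C_c·H/(1+e₀)·log₁₀(σ'_f/σ'_0) = 0.29×5.1/(1+0.89)×log₁₀(99.04/67.5)
    = 0.78254 × 0.16651 = 0.1303 m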